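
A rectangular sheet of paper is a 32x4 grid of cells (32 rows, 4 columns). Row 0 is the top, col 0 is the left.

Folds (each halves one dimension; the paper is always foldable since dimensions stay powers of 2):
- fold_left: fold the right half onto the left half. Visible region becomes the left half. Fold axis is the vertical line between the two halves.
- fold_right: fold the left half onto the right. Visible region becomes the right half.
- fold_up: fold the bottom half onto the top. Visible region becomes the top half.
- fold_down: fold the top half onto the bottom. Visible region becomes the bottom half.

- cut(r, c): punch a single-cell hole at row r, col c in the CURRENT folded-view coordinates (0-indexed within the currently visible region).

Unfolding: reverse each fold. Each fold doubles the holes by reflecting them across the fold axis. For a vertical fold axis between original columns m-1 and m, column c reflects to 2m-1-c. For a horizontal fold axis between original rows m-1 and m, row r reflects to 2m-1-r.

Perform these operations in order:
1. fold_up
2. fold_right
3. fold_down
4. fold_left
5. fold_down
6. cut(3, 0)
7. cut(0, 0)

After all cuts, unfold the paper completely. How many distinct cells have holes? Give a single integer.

Op 1 fold_up: fold axis h@16; visible region now rows[0,16) x cols[0,4) = 16x4
Op 2 fold_right: fold axis v@2; visible region now rows[0,16) x cols[2,4) = 16x2
Op 3 fold_down: fold axis h@8; visible region now rows[8,16) x cols[2,4) = 8x2
Op 4 fold_left: fold axis v@3; visible region now rows[8,16) x cols[2,3) = 8x1
Op 5 fold_down: fold axis h@12; visible region now rows[12,16) x cols[2,3) = 4x1
Op 6 cut(3, 0): punch at orig (15,2); cuts so far [(15, 2)]; region rows[12,16) x cols[2,3) = 4x1
Op 7 cut(0, 0): punch at orig (12,2); cuts so far [(12, 2), (15, 2)]; region rows[12,16) x cols[2,3) = 4x1
Unfold 1 (reflect across h@12): 4 holes -> [(8, 2), (11, 2), (12, 2), (15, 2)]
Unfold 2 (reflect across v@3): 8 holes -> [(8, 2), (8, 3), (11, 2), (11, 3), (12, 2), (12, 3), (15, 2), (15, 3)]
Unfold 3 (reflect across h@8): 16 holes -> [(0, 2), (0, 3), (3, 2), (3, 3), (4, 2), (4, 3), (7, 2), (7, 3), (8, 2), (8, 3), (11, 2), (11, 3), (12, 2), (12, 3), (15, 2), (15, 3)]
Unfold 4 (reflect across v@2): 32 holes -> [(0, 0), (0, 1), (0, 2), (0, 3), (3, 0), (3, 1), (3, 2), (3, 3), (4, 0), (4, 1), (4, 2), (4, 3), (7, 0), (7, 1), (7, 2), (7, 3), (8, 0), (8, 1), (8, 2), (8, 3), (11, 0), (11, 1), (11, 2), (11, 3), (12, 0), (12, 1), (12, 2), (12, 3), (15, 0), (15, 1), (15, 2), (15, 3)]
Unfold 5 (reflect across h@16): 64 holes -> [(0, 0), (0, 1), (0, 2), (0, 3), (3, 0), (3, 1), (3, 2), (3, 3), (4, 0), (4, 1), (4, 2), (4, 3), (7, 0), (7, 1), (7, 2), (7, 3), (8, 0), (8, 1), (8, 2), (8, 3), (11, 0), (11, 1), (11, 2), (11, 3), (12, 0), (12, 1), (12, 2), (12, 3), (15, 0), (15, 1), (15, 2), (15, 3), (16, 0), (16, 1), (16, 2), (16, 3), (19, 0), (19, 1), (19, 2), (19, 3), (20, 0), (20, 1), (20, 2), (20, 3), (23, 0), (23, 1), (23, 2), (23, 3), (24, 0), (24, 1), (24, 2), (24, 3), (27, 0), (27, 1), (27, 2), (27, 3), (28, 0), (28, 1), (28, 2), (28, 3), (31, 0), (31, 1), (31, 2), (31, 3)]

Answer: 64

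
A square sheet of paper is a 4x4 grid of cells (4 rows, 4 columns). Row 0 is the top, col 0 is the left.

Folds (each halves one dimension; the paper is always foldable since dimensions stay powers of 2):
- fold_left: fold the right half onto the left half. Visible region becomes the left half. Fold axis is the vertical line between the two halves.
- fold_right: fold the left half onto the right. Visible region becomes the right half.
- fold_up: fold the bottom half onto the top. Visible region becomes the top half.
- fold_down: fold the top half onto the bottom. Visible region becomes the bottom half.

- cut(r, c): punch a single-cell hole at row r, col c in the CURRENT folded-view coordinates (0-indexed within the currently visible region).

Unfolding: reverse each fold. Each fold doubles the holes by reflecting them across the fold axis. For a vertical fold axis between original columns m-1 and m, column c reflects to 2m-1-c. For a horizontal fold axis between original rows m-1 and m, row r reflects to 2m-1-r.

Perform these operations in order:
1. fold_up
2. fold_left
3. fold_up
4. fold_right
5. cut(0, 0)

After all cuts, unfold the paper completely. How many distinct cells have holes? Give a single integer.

Op 1 fold_up: fold axis h@2; visible region now rows[0,2) x cols[0,4) = 2x4
Op 2 fold_left: fold axis v@2; visible region now rows[0,2) x cols[0,2) = 2x2
Op 3 fold_up: fold axis h@1; visible region now rows[0,1) x cols[0,2) = 1x2
Op 4 fold_right: fold axis v@1; visible region now rows[0,1) x cols[1,2) = 1x1
Op 5 cut(0, 0): punch at orig (0,1); cuts so far [(0, 1)]; region rows[0,1) x cols[1,2) = 1x1
Unfold 1 (reflect across v@1): 2 holes -> [(0, 0), (0, 1)]
Unfold 2 (reflect across h@1): 4 holes -> [(0, 0), (0, 1), (1, 0), (1, 1)]
Unfold 3 (reflect across v@2): 8 holes -> [(0, 0), (0, 1), (0, 2), (0, 3), (1, 0), (1, 1), (1, 2), (1, 3)]
Unfold 4 (reflect across h@2): 16 holes -> [(0, 0), (0, 1), (0, 2), (0, 3), (1, 0), (1, 1), (1, 2), (1, 3), (2, 0), (2, 1), (2, 2), (2, 3), (3, 0), (3, 1), (3, 2), (3, 3)]

Answer: 16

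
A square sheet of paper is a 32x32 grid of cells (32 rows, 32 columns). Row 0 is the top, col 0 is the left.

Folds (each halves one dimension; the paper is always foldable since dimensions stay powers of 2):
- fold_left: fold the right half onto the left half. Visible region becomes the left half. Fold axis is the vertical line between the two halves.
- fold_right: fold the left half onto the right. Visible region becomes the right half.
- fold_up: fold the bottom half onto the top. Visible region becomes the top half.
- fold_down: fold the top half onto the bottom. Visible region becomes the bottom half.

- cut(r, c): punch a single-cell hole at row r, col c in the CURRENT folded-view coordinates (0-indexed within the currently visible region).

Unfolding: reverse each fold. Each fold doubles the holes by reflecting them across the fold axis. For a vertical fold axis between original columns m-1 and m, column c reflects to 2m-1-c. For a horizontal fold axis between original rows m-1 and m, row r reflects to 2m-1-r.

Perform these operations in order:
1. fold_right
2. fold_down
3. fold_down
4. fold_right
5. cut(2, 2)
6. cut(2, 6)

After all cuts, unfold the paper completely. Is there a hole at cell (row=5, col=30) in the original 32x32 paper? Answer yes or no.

Answer: yes

Derivation:
Op 1 fold_right: fold axis v@16; visible region now rows[0,32) x cols[16,32) = 32x16
Op 2 fold_down: fold axis h@16; visible region now rows[16,32) x cols[16,32) = 16x16
Op 3 fold_down: fold axis h@24; visible region now rows[24,32) x cols[16,32) = 8x16
Op 4 fold_right: fold axis v@24; visible region now rows[24,32) x cols[24,32) = 8x8
Op 5 cut(2, 2): punch at orig (26,26); cuts so far [(26, 26)]; region rows[24,32) x cols[24,32) = 8x8
Op 6 cut(2, 6): punch at orig (26,30); cuts so far [(26, 26), (26, 30)]; region rows[24,32) x cols[24,32) = 8x8
Unfold 1 (reflect across v@24): 4 holes -> [(26, 17), (26, 21), (26, 26), (26, 30)]
Unfold 2 (reflect across h@24): 8 holes -> [(21, 17), (21, 21), (21, 26), (21, 30), (26, 17), (26, 21), (26, 26), (26, 30)]
Unfold 3 (reflect across h@16): 16 holes -> [(5, 17), (5, 21), (5, 26), (5, 30), (10, 17), (10, 21), (10, 26), (10, 30), (21, 17), (21, 21), (21, 26), (21, 30), (26, 17), (26, 21), (26, 26), (26, 30)]
Unfold 4 (reflect across v@16): 32 holes -> [(5, 1), (5, 5), (5, 10), (5, 14), (5, 17), (5, 21), (5, 26), (5, 30), (10, 1), (10, 5), (10, 10), (10, 14), (10, 17), (10, 21), (10, 26), (10, 30), (21, 1), (21, 5), (21, 10), (21, 14), (21, 17), (21, 21), (21, 26), (21, 30), (26, 1), (26, 5), (26, 10), (26, 14), (26, 17), (26, 21), (26, 26), (26, 30)]
Holes: [(5, 1), (5, 5), (5, 10), (5, 14), (5, 17), (5, 21), (5, 26), (5, 30), (10, 1), (10, 5), (10, 10), (10, 14), (10, 17), (10, 21), (10, 26), (10, 30), (21, 1), (21, 5), (21, 10), (21, 14), (21, 17), (21, 21), (21, 26), (21, 30), (26, 1), (26, 5), (26, 10), (26, 14), (26, 17), (26, 21), (26, 26), (26, 30)]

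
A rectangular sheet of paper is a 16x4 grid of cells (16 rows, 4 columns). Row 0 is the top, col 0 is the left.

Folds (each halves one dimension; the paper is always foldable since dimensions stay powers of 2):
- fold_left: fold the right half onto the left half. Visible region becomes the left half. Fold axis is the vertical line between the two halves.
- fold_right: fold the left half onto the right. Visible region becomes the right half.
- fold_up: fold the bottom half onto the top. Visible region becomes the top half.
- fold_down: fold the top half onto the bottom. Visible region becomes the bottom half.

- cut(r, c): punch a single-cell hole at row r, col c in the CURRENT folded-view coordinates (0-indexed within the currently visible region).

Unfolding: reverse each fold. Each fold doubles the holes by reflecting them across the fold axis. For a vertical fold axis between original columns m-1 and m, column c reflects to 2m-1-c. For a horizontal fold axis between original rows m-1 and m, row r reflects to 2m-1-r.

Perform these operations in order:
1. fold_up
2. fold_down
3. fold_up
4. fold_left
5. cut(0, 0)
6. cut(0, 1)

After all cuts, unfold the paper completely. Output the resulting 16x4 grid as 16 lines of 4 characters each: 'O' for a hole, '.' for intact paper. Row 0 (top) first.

Op 1 fold_up: fold axis h@8; visible region now rows[0,8) x cols[0,4) = 8x4
Op 2 fold_down: fold axis h@4; visible region now rows[4,8) x cols[0,4) = 4x4
Op 3 fold_up: fold axis h@6; visible region now rows[4,6) x cols[0,4) = 2x4
Op 4 fold_left: fold axis v@2; visible region now rows[4,6) x cols[0,2) = 2x2
Op 5 cut(0, 0): punch at orig (4,0); cuts so far [(4, 0)]; region rows[4,6) x cols[0,2) = 2x2
Op 6 cut(0, 1): punch at orig (4,1); cuts so far [(4, 0), (4, 1)]; region rows[4,6) x cols[0,2) = 2x2
Unfold 1 (reflect across v@2): 4 holes -> [(4, 0), (4, 1), (4, 2), (4, 3)]
Unfold 2 (reflect across h@6): 8 holes -> [(4, 0), (4, 1), (4, 2), (4, 3), (7, 0), (7, 1), (7, 2), (7, 3)]
Unfold 3 (reflect across h@4): 16 holes -> [(0, 0), (0, 1), (0, 2), (0, 3), (3, 0), (3, 1), (3, 2), (3, 3), (4, 0), (4, 1), (4, 2), (4, 3), (7, 0), (7, 1), (7, 2), (7, 3)]
Unfold 4 (reflect across h@8): 32 holes -> [(0, 0), (0, 1), (0, 2), (0, 3), (3, 0), (3, 1), (3, 2), (3, 3), (4, 0), (4, 1), (4, 2), (4, 3), (7, 0), (7, 1), (7, 2), (7, 3), (8, 0), (8, 1), (8, 2), (8, 3), (11, 0), (11, 1), (11, 2), (11, 3), (12, 0), (12, 1), (12, 2), (12, 3), (15, 0), (15, 1), (15, 2), (15, 3)]

Answer: OOOO
....
....
OOOO
OOOO
....
....
OOOO
OOOO
....
....
OOOO
OOOO
....
....
OOOO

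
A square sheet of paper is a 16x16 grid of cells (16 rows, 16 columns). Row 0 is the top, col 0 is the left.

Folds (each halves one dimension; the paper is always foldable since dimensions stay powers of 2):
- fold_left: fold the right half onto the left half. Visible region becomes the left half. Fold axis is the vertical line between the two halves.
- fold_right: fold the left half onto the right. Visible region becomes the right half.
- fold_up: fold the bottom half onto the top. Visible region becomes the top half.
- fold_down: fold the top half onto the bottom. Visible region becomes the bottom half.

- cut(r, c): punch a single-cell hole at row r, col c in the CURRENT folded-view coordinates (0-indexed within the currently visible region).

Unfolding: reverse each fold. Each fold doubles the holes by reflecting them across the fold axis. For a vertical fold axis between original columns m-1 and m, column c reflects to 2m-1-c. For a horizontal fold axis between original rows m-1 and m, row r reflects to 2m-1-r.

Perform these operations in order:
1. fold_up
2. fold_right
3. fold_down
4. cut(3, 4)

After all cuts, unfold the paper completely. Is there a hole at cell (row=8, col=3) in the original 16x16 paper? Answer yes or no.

Answer: yes

Derivation:
Op 1 fold_up: fold axis h@8; visible region now rows[0,8) x cols[0,16) = 8x16
Op 2 fold_right: fold axis v@8; visible region now rows[0,8) x cols[8,16) = 8x8
Op 3 fold_down: fold axis h@4; visible region now rows[4,8) x cols[8,16) = 4x8
Op 4 cut(3, 4): punch at orig (7,12); cuts so far [(7, 12)]; region rows[4,8) x cols[8,16) = 4x8
Unfold 1 (reflect across h@4): 2 holes -> [(0, 12), (7, 12)]
Unfold 2 (reflect across v@8): 4 holes -> [(0, 3), (0, 12), (7, 3), (7, 12)]
Unfold 3 (reflect across h@8): 8 holes -> [(0, 3), (0, 12), (7, 3), (7, 12), (8, 3), (8, 12), (15, 3), (15, 12)]
Holes: [(0, 3), (0, 12), (7, 3), (7, 12), (8, 3), (8, 12), (15, 3), (15, 12)]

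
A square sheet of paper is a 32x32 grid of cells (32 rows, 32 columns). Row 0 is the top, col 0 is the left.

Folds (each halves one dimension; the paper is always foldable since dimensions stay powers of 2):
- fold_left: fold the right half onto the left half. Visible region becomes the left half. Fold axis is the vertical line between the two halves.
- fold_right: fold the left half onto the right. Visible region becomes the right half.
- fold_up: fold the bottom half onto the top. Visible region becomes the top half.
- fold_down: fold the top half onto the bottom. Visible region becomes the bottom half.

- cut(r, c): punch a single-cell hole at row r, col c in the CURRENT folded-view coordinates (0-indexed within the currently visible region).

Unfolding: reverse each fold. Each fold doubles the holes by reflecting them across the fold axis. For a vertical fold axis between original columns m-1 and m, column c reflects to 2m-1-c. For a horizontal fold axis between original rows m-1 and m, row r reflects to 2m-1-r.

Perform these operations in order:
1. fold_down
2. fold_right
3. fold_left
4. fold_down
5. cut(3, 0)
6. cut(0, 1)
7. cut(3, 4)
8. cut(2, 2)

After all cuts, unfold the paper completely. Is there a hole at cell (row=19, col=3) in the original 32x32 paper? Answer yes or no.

Op 1 fold_down: fold axis h@16; visible region now rows[16,32) x cols[0,32) = 16x32
Op 2 fold_right: fold axis v@16; visible region now rows[16,32) x cols[16,32) = 16x16
Op 3 fold_left: fold axis v@24; visible region now rows[16,32) x cols[16,24) = 16x8
Op 4 fold_down: fold axis h@24; visible region now rows[24,32) x cols[16,24) = 8x8
Op 5 cut(3, 0): punch at orig (27,16); cuts so far [(27, 16)]; region rows[24,32) x cols[16,24) = 8x8
Op 6 cut(0, 1): punch at orig (24,17); cuts so far [(24, 17), (27, 16)]; region rows[24,32) x cols[16,24) = 8x8
Op 7 cut(3, 4): punch at orig (27,20); cuts so far [(24, 17), (27, 16), (27, 20)]; region rows[24,32) x cols[16,24) = 8x8
Op 8 cut(2, 2): punch at orig (26,18); cuts so far [(24, 17), (26, 18), (27, 16), (27, 20)]; region rows[24,32) x cols[16,24) = 8x8
Unfold 1 (reflect across h@24): 8 holes -> [(20, 16), (20, 20), (21, 18), (23, 17), (24, 17), (26, 18), (27, 16), (27, 20)]
Unfold 2 (reflect across v@24): 16 holes -> [(20, 16), (20, 20), (20, 27), (20, 31), (21, 18), (21, 29), (23, 17), (23, 30), (24, 17), (24, 30), (26, 18), (26, 29), (27, 16), (27, 20), (27, 27), (27, 31)]
Unfold 3 (reflect across v@16): 32 holes -> [(20, 0), (20, 4), (20, 11), (20, 15), (20, 16), (20, 20), (20, 27), (20, 31), (21, 2), (21, 13), (21, 18), (21, 29), (23, 1), (23, 14), (23, 17), (23, 30), (24, 1), (24, 14), (24, 17), (24, 30), (26, 2), (26, 13), (26, 18), (26, 29), (27, 0), (27, 4), (27, 11), (27, 15), (27, 16), (27, 20), (27, 27), (27, 31)]
Unfold 4 (reflect across h@16): 64 holes -> [(4, 0), (4, 4), (4, 11), (4, 15), (4, 16), (4, 20), (4, 27), (4, 31), (5, 2), (5, 13), (5, 18), (5, 29), (7, 1), (7, 14), (7, 17), (7, 30), (8, 1), (8, 14), (8, 17), (8, 30), (10, 2), (10, 13), (10, 18), (10, 29), (11, 0), (11, 4), (11, 11), (11, 15), (11, 16), (11, 20), (11, 27), (11, 31), (20, 0), (20, 4), (20, 11), (20, 15), (20, 16), (20, 20), (20, 27), (20, 31), (21, 2), (21, 13), (21, 18), (21, 29), (23, 1), (23, 14), (23, 17), (23, 30), (24, 1), (24, 14), (24, 17), (24, 30), (26, 2), (26, 13), (26, 18), (26, 29), (27, 0), (27, 4), (27, 11), (27, 15), (27, 16), (27, 20), (27, 27), (27, 31)]
Holes: [(4, 0), (4, 4), (4, 11), (4, 15), (4, 16), (4, 20), (4, 27), (4, 31), (5, 2), (5, 13), (5, 18), (5, 29), (7, 1), (7, 14), (7, 17), (7, 30), (8, 1), (8, 14), (8, 17), (8, 30), (10, 2), (10, 13), (10, 18), (10, 29), (11, 0), (11, 4), (11, 11), (11, 15), (11, 16), (11, 20), (11, 27), (11, 31), (20, 0), (20, 4), (20, 11), (20, 15), (20, 16), (20, 20), (20, 27), (20, 31), (21, 2), (21, 13), (21, 18), (21, 29), (23, 1), (23, 14), (23, 17), (23, 30), (24, 1), (24, 14), (24, 17), (24, 30), (26, 2), (26, 13), (26, 18), (26, 29), (27, 0), (27, 4), (27, 11), (27, 15), (27, 16), (27, 20), (27, 27), (27, 31)]

Answer: no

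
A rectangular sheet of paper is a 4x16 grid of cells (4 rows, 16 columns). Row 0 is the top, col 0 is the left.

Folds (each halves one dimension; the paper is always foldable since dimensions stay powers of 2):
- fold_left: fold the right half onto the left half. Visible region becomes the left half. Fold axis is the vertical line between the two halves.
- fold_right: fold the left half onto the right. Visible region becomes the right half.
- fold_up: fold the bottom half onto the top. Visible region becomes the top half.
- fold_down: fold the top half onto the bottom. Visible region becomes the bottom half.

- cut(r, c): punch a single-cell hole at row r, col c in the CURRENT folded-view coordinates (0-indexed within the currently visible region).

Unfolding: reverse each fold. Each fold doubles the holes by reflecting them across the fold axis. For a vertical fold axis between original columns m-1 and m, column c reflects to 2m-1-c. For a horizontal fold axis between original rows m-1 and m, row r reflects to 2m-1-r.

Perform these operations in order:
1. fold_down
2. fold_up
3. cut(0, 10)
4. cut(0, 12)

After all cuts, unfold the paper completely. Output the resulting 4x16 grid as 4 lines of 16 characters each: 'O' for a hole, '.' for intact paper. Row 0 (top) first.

Answer: ..........O.O...
..........O.O...
..........O.O...
..........O.O...

Derivation:
Op 1 fold_down: fold axis h@2; visible region now rows[2,4) x cols[0,16) = 2x16
Op 2 fold_up: fold axis h@3; visible region now rows[2,3) x cols[0,16) = 1x16
Op 3 cut(0, 10): punch at orig (2,10); cuts so far [(2, 10)]; region rows[2,3) x cols[0,16) = 1x16
Op 4 cut(0, 12): punch at orig (2,12); cuts so far [(2, 10), (2, 12)]; region rows[2,3) x cols[0,16) = 1x16
Unfold 1 (reflect across h@3): 4 holes -> [(2, 10), (2, 12), (3, 10), (3, 12)]
Unfold 2 (reflect across h@2): 8 holes -> [(0, 10), (0, 12), (1, 10), (1, 12), (2, 10), (2, 12), (3, 10), (3, 12)]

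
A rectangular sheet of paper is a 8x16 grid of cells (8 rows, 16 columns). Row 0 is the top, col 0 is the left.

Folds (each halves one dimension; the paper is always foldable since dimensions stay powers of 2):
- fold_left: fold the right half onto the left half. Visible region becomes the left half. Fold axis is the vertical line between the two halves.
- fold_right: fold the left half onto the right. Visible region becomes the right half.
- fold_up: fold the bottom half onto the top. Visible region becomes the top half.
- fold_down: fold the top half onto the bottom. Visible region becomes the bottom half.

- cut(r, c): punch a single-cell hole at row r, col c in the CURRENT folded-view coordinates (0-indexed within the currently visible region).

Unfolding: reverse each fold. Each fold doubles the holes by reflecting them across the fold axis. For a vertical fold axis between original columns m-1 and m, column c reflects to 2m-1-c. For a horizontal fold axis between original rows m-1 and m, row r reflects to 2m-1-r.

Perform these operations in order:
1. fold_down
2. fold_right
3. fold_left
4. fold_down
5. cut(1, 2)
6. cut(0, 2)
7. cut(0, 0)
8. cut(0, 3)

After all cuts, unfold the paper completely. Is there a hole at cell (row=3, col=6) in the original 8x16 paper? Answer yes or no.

Answer: no

Derivation:
Op 1 fold_down: fold axis h@4; visible region now rows[4,8) x cols[0,16) = 4x16
Op 2 fold_right: fold axis v@8; visible region now rows[4,8) x cols[8,16) = 4x8
Op 3 fold_left: fold axis v@12; visible region now rows[4,8) x cols[8,12) = 4x4
Op 4 fold_down: fold axis h@6; visible region now rows[6,8) x cols[8,12) = 2x4
Op 5 cut(1, 2): punch at orig (7,10); cuts so far [(7, 10)]; region rows[6,8) x cols[8,12) = 2x4
Op 6 cut(0, 2): punch at orig (6,10); cuts so far [(6, 10), (7, 10)]; region rows[6,8) x cols[8,12) = 2x4
Op 7 cut(0, 0): punch at orig (6,8); cuts so far [(6, 8), (6, 10), (7, 10)]; region rows[6,8) x cols[8,12) = 2x4
Op 8 cut(0, 3): punch at orig (6,11); cuts so far [(6, 8), (6, 10), (6, 11), (7, 10)]; region rows[6,8) x cols[8,12) = 2x4
Unfold 1 (reflect across h@6): 8 holes -> [(4, 10), (5, 8), (5, 10), (5, 11), (6, 8), (6, 10), (6, 11), (7, 10)]
Unfold 2 (reflect across v@12): 16 holes -> [(4, 10), (4, 13), (5, 8), (5, 10), (5, 11), (5, 12), (5, 13), (5, 15), (6, 8), (6, 10), (6, 11), (6, 12), (6, 13), (6, 15), (7, 10), (7, 13)]
Unfold 3 (reflect across v@8): 32 holes -> [(4, 2), (4, 5), (4, 10), (4, 13), (5, 0), (5, 2), (5, 3), (5, 4), (5, 5), (5, 7), (5, 8), (5, 10), (5, 11), (5, 12), (5, 13), (5, 15), (6, 0), (6, 2), (6, 3), (6, 4), (6, 5), (6, 7), (6, 8), (6, 10), (6, 11), (6, 12), (6, 13), (6, 15), (7, 2), (7, 5), (7, 10), (7, 13)]
Unfold 4 (reflect across h@4): 64 holes -> [(0, 2), (0, 5), (0, 10), (0, 13), (1, 0), (1, 2), (1, 3), (1, 4), (1, 5), (1, 7), (1, 8), (1, 10), (1, 11), (1, 12), (1, 13), (1, 15), (2, 0), (2, 2), (2, 3), (2, 4), (2, 5), (2, 7), (2, 8), (2, 10), (2, 11), (2, 12), (2, 13), (2, 15), (3, 2), (3, 5), (3, 10), (3, 13), (4, 2), (4, 5), (4, 10), (4, 13), (5, 0), (5, 2), (5, 3), (5, 4), (5, 5), (5, 7), (5, 8), (5, 10), (5, 11), (5, 12), (5, 13), (5, 15), (6, 0), (6, 2), (6, 3), (6, 4), (6, 5), (6, 7), (6, 8), (6, 10), (6, 11), (6, 12), (6, 13), (6, 15), (7, 2), (7, 5), (7, 10), (7, 13)]
Holes: [(0, 2), (0, 5), (0, 10), (0, 13), (1, 0), (1, 2), (1, 3), (1, 4), (1, 5), (1, 7), (1, 8), (1, 10), (1, 11), (1, 12), (1, 13), (1, 15), (2, 0), (2, 2), (2, 3), (2, 4), (2, 5), (2, 7), (2, 8), (2, 10), (2, 11), (2, 12), (2, 13), (2, 15), (3, 2), (3, 5), (3, 10), (3, 13), (4, 2), (4, 5), (4, 10), (4, 13), (5, 0), (5, 2), (5, 3), (5, 4), (5, 5), (5, 7), (5, 8), (5, 10), (5, 11), (5, 12), (5, 13), (5, 15), (6, 0), (6, 2), (6, 3), (6, 4), (6, 5), (6, 7), (6, 8), (6, 10), (6, 11), (6, 12), (6, 13), (6, 15), (7, 2), (7, 5), (7, 10), (7, 13)]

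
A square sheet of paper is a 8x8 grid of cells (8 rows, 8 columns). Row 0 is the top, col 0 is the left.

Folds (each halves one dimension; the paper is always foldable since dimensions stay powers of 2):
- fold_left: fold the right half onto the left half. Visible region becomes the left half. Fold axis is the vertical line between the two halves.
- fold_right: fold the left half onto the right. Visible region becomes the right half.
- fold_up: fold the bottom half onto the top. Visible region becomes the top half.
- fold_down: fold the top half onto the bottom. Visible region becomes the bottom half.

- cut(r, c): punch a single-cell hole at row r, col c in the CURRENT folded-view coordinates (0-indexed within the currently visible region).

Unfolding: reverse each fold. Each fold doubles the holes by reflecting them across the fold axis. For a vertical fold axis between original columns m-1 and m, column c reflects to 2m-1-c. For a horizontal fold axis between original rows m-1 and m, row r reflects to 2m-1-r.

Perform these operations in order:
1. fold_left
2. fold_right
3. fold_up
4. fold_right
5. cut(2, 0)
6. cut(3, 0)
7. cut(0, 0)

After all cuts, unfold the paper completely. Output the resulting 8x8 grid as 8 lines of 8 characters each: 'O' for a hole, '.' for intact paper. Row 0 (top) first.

Op 1 fold_left: fold axis v@4; visible region now rows[0,8) x cols[0,4) = 8x4
Op 2 fold_right: fold axis v@2; visible region now rows[0,8) x cols[2,4) = 8x2
Op 3 fold_up: fold axis h@4; visible region now rows[0,4) x cols[2,4) = 4x2
Op 4 fold_right: fold axis v@3; visible region now rows[0,4) x cols[3,4) = 4x1
Op 5 cut(2, 0): punch at orig (2,3); cuts so far [(2, 3)]; region rows[0,4) x cols[3,4) = 4x1
Op 6 cut(3, 0): punch at orig (3,3); cuts so far [(2, 3), (3, 3)]; region rows[0,4) x cols[3,4) = 4x1
Op 7 cut(0, 0): punch at orig (0,3); cuts so far [(0, 3), (2, 3), (3, 3)]; region rows[0,4) x cols[3,4) = 4x1
Unfold 1 (reflect across v@3): 6 holes -> [(0, 2), (0, 3), (2, 2), (2, 3), (3, 2), (3, 3)]
Unfold 2 (reflect across h@4): 12 holes -> [(0, 2), (0, 3), (2, 2), (2, 3), (3, 2), (3, 3), (4, 2), (4, 3), (5, 2), (5, 3), (7, 2), (7, 3)]
Unfold 3 (reflect across v@2): 24 holes -> [(0, 0), (0, 1), (0, 2), (0, 3), (2, 0), (2, 1), (2, 2), (2, 3), (3, 0), (3, 1), (3, 2), (3, 3), (4, 0), (4, 1), (4, 2), (4, 3), (5, 0), (5, 1), (5, 2), (5, 3), (7, 0), (7, 1), (7, 2), (7, 3)]
Unfold 4 (reflect across v@4): 48 holes -> [(0, 0), (0, 1), (0, 2), (0, 3), (0, 4), (0, 5), (0, 6), (0, 7), (2, 0), (2, 1), (2, 2), (2, 3), (2, 4), (2, 5), (2, 6), (2, 7), (3, 0), (3, 1), (3, 2), (3, 3), (3, 4), (3, 5), (3, 6), (3, 7), (4, 0), (4, 1), (4, 2), (4, 3), (4, 4), (4, 5), (4, 6), (4, 7), (5, 0), (5, 1), (5, 2), (5, 3), (5, 4), (5, 5), (5, 6), (5, 7), (7, 0), (7, 1), (7, 2), (7, 3), (7, 4), (7, 5), (7, 6), (7, 7)]

Answer: OOOOOOOO
........
OOOOOOOO
OOOOOOOO
OOOOOOOO
OOOOOOOO
........
OOOOOOOO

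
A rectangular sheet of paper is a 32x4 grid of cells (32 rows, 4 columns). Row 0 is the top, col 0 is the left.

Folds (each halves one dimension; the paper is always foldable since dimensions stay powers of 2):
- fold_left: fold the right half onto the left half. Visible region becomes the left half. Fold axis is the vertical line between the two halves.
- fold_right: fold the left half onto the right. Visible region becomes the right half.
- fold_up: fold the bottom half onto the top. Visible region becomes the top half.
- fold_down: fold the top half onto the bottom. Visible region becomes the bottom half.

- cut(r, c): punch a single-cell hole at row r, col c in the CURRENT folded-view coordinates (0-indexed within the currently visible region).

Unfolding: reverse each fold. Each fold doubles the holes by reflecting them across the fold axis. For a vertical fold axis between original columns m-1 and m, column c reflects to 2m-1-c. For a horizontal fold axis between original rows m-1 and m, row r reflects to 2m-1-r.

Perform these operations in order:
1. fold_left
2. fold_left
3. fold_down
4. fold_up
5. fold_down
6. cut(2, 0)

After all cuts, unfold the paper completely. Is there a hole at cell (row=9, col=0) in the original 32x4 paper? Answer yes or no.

Op 1 fold_left: fold axis v@2; visible region now rows[0,32) x cols[0,2) = 32x2
Op 2 fold_left: fold axis v@1; visible region now rows[0,32) x cols[0,1) = 32x1
Op 3 fold_down: fold axis h@16; visible region now rows[16,32) x cols[0,1) = 16x1
Op 4 fold_up: fold axis h@24; visible region now rows[16,24) x cols[0,1) = 8x1
Op 5 fold_down: fold axis h@20; visible region now rows[20,24) x cols[0,1) = 4x1
Op 6 cut(2, 0): punch at orig (22,0); cuts so far [(22, 0)]; region rows[20,24) x cols[0,1) = 4x1
Unfold 1 (reflect across h@20): 2 holes -> [(17, 0), (22, 0)]
Unfold 2 (reflect across h@24): 4 holes -> [(17, 0), (22, 0), (25, 0), (30, 0)]
Unfold 3 (reflect across h@16): 8 holes -> [(1, 0), (6, 0), (9, 0), (14, 0), (17, 0), (22, 0), (25, 0), (30, 0)]
Unfold 4 (reflect across v@1): 16 holes -> [(1, 0), (1, 1), (6, 0), (6, 1), (9, 0), (9, 1), (14, 0), (14, 1), (17, 0), (17, 1), (22, 0), (22, 1), (25, 0), (25, 1), (30, 0), (30, 1)]
Unfold 5 (reflect across v@2): 32 holes -> [(1, 0), (1, 1), (1, 2), (1, 3), (6, 0), (6, 1), (6, 2), (6, 3), (9, 0), (9, 1), (9, 2), (9, 3), (14, 0), (14, 1), (14, 2), (14, 3), (17, 0), (17, 1), (17, 2), (17, 3), (22, 0), (22, 1), (22, 2), (22, 3), (25, 0), (25, 1), (25, 2), (25, 3), (30, 0), (30, 1), (30, 2), (30, 3)]
Holes: [(1, 0), (1, 1), (1, 2), (1, 3), (6, 0), (6, 1), (6, 2), (6, 3), (9, 0), (9, 1), (9, 2), (9, 3), (14, 0), (14, 1), (14, 2), (14, 3), (17, 0), (17, 1), (17, 2), (17, 3), (22, 0), (22, 1), (22, 2), (22, 3), (25, 0), (25, 1), (25, 2), (25, 3), (30, 0), (30, 1), (30, 2), (30, 3)]

Answer: yes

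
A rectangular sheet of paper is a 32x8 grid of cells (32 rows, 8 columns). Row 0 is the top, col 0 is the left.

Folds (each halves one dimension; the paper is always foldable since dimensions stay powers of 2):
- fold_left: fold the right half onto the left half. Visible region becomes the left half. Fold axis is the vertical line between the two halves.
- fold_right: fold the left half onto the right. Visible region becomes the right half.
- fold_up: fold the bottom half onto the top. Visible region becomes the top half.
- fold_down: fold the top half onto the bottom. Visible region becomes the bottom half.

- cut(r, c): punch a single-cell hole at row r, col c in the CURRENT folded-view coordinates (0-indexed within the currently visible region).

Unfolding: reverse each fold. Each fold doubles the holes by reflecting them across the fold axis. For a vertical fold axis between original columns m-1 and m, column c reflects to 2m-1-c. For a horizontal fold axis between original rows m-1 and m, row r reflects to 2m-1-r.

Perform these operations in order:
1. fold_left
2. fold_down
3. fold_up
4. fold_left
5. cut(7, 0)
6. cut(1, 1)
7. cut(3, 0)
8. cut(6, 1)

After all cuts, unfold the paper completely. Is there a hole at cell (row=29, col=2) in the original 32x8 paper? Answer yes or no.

Op 1 fold_left: fold axis v@4; visible region now rows[0,32) x cols[0,4) = 32x4
Op 2 fold_down: fold axis h@16; visible region now rows[16,32) x cols[0,4) = 16x4
Op 3 fold_up: fold axis h@24; visible region now rows[16,24) x cols[0,4) = 8x4
Op 4 fold_left: fold axis v@2; visible region now rows[16,24) x cols[0,2) = 8x2
Op 5 cut(7, 0): punch at orig (23,0); cuts so far [(23, 0)]; region rows[16,24) x cols[0,2) = 8x2
Op 6 cut(1, 1): punch at orig (17,1); cuts so far [(17, 1), (23, 0)]; region rows[16,24) x cols[0,2) = 8x2
Op 7 cut(3, 0): punch at orig (19,0); cuts so far [(17, 1), (19, 0), (23, 0)]; region rows[16,24) x cols[0,2) = 8x2
Op 8 cut(6, 1): punch at orig (22,1); cuts so far [(17, 1), (19, 0), (22, 1), (23, 0)]; region rows[16,24) x cols[0,2) = 8x2
Unfold 1 (reflect across v@2): 8 holes -> [(17, 1), (17, 2), (19, 0), (19, 3), (22, 1), (22, 2), (23, 0), (23, 3)]
Unfold 2 (reflect across h@24): 16 holes -> [(17, 1), (17, 2), (19, 0), (19, 3), (22, 1), (22, 2), (23, 0), (23, 3), (24, 0), (24, 3), (25, 1), (25, 2), (28, 0), (28, 3), (30, 1), (30, 2)]
Unfold 3 (reflect across h@16): 32 holes -> [(1, 1), (1, 2), (3, 0), (3, 3), (6, 1), (6, 2), (7, 0), (7, 3), (8, 0), (8, 3), (9, 1), (9, 2), (12, 0), (12, 3), (14, 1), (14, 2), (17, 1), (17, 2), (19, 0), (19, 3), (22, 1), (22, 2), (23, 0), (23, 3), (24, 0), (24, 3), (25, 1), (25, 2), (28, 0), (28, 3), (30, 1), (30, 2)]
Unfold 4 (reflect across v@4): 64 holes -> [(1, 1), (1, 2), (1, 5), (1, 6), (3, 0), (3, 3), (3, 4), (3, 7), (6, 1), (6, 2), (6, 5), (6, 6), (7, 0), (7, 3), (7, 4), (7, 7), (8, 0), (8, 3), (8, 4), (8, 7), (9, 1), (9, 2), (9, 5), (9, 6), (12, 0), (12, 3), (12, 4), (12, 7), (14, 1), (14, 2), (14, 5), (14, 6), (17, 1), (17, 2), (17, 5), (17, 6), (19, 0), (19, 3), (19, 4), (19, 7), (22, 1), (22, 2), (22, 5), (22, 6), (23, 0), (23, 3), (23, 4), (23, 7), (24, 0), (24, 3), (24, 4), (24, 7), (25, 1), (25, 2), (25, 5), (25, 6), (28, 0), (28, 3), (28, 4), (28, 7), (30, 1), (30, 2), (30, 5), (30, 6)]
Holes: [(1, 1), (1, 2), (1, 5), (1, 6), (3, 0), (3, 3), (3, 4), (3, 7), (6, 1), (6, 2), (6, 5), (6, 6), (7, 0), (7, 3), (7, 4), (7, 7), (8, 0), (8, 3), (8, 4), (8, 7), (9, 1), (9, 2), (9, 5), (9, 6), (12, 0), (12, 3), (12, 4), (12, 7), (14, 1), (14, 2), (14, 5), (14, 6), (17, 1), (17, 2), (17, 5), (17, 6), (19, 0), (19, 3), (19, 4), (19, 7), (22, 1), (22, 2), (22, 5), (22, 6), (23, 0), (23, 3), (23, 4), (23, 7), (24, 0), (24, 3), (24, 4), (24, 7), (25, 1), (25, 2), (25, 5), (25, 6), (28, 0), (28, 3), (28, 4), (28, 7), (30, 1), (30, 2), (30, 5), (30, 6)]

Answer: no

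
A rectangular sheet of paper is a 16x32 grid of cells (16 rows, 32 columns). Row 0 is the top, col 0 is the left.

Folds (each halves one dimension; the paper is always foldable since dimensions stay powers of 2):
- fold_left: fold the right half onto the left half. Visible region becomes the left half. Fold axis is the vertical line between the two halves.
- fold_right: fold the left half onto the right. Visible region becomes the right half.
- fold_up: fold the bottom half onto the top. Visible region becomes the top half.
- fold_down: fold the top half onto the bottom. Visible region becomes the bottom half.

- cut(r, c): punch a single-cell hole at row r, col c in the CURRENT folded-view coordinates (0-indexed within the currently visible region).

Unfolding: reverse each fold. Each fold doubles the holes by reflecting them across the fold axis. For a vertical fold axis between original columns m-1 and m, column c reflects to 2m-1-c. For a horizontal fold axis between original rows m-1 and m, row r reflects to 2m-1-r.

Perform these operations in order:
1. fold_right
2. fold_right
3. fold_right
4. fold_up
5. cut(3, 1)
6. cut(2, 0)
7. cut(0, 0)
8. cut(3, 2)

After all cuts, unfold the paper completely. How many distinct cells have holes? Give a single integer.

Op 1 fold_right: fold axis v@16; visible region now rows[0,16) x cols[16,32) = 16x16
Op 2 fold_right: fold axis v@24; visible region now rows[0,16) x cols[24,32) = 16x8
Op 3 fold_right: fold axis v@28; visible region now rows[0,16) x cols[28,32) = 16x4
Op 4 fold_up: fold axis h@8; visible region now rows[0,8) x cols[28,32) = 8x4
Op 5 cut(3, 1): punch at orig (3,29); cuts so far [(3, 29)]; region rows[0,8) x cols[28,32) = 8x4
Op 6 cut(2, 0): punch at orig (2,28); cuts so far [(2, 28), (3, 29)]; region rows[0,8) x cols[28,32) = 8x4
Op 7 cut(0, 0): punch at orig (0,28); cuts so far [(0, 28), (2, 28), (3, 29)]; region rows[0,8) x cols[28,32) = 8x4
Op 8 cut(3, 2): punch at orig (3,30); cuts so far [(0, 28), (2, 28), (3, 29), (3, 30)]; region rows[0,8) x cols[28,32) = 8x4
Unfold 1 (reflect across h@8): 8 holes -> [(0, 28), (2, 28), (3, 29), (3, 30), (12, 29), (12, 30), (13, 28), (15, 28)]
Unfold 2 (reflect across v@28): 16 holes -> [(0, 27), (0, 28), (2, 27), (2, 28), (3, 25), (3, 26), (3, 29), (3, 30), (12, 25), (12, 26), (12, 29), (12, 30), (13, 27), (13, 28), (15, 27), (15, 28)]
Unfold 3 (reflect across v@24): 32 holes -> [(0, 19), (0, 20), (0, 27), (0, 28), (2, 19), (2, 20), (2, 27), (2, 28), (3, 17), (3, 18), (3, 21), (3, 22), (3, 25), (3, 26), (3, 29), (3, 30), (12, 17), (12, 18), (12, 21), (12, 22), (12, 25), (12, 26), (12, 29), (12, 30), (13, 19), (13, 20), (13, 27), (13, 28), (15, 19), (15, 20), (15, 27), (15, 28)]
Unfold 4 (reflect across v@16): 64 holes -> [(0, 3), (0, 4), (0, 11), (0, 12), (0, 19), (0, 20), (0, 27), (0, 28), (2, 3), (2, 4), (2, 11), (2, 12), (2, 19), (2, 20), (2, 27), (2, 28), (3, 1), (3, 2), (3, 5), (3, 6), (3, 9), (3, 10), (3, 13), (3, 14), (3, 17), (3, 18), (3, 21), (3, 22), (3, 25), (3, 26), (3, 29), (3, 30), (12, 1), (12, 2), (12, 5), (12, 6), (12, 9), (12, 10), (12, 13), (12, 14), (12, 17), (12, 18), (12, 21), (12, 22), (12, 25), (12, 26), (12, 29), (12, 30), (13, 3), (13, 4), (13, 11), (13, 12), (13, 19), (13, 20), (13, 27), (13, 28), (15, 3), (15, 4), (15, 11), (15, 12), (15, 19), (15, 20), (15, 27), (15, 28)]

Answer: 64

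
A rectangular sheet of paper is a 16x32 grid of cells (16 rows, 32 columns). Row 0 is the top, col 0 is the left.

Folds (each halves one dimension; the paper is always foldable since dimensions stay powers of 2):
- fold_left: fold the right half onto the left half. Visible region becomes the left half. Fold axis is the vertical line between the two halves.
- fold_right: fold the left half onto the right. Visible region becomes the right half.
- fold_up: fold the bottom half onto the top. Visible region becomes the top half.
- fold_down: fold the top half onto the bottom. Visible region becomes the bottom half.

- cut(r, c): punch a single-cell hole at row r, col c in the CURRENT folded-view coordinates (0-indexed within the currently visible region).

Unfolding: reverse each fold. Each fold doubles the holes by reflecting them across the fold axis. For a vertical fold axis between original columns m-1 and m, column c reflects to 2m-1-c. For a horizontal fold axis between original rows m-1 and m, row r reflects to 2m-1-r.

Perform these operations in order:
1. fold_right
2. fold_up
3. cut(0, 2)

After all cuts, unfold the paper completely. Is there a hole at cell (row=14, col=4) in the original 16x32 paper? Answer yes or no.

Answer: no

Derivation:
Op 1 fold_right: fold axis v@16; visible region now rows[0,16) x cols[16,32) = 16x16
Op 2 fold_up: fold axis h@8; visible region now rows[0,8) x cols[16,32) = 8x16
Op 3 cut(0, 2): punch at orig (0,18); cuts so far [(0, 18)]; region rows[0,8) x cols[16,32) = 8x16
Unfold 1 (reflect across h@8): 2 holes -> [(0, 18), (15, 18)]
Unfold 2 (reflect across v@16): 4 holes -> [(0, 13), (0, 18), (15, 13), (15, 18)]
Holes: [(0, 13), (0, 18), (15, 13), (15, 18)]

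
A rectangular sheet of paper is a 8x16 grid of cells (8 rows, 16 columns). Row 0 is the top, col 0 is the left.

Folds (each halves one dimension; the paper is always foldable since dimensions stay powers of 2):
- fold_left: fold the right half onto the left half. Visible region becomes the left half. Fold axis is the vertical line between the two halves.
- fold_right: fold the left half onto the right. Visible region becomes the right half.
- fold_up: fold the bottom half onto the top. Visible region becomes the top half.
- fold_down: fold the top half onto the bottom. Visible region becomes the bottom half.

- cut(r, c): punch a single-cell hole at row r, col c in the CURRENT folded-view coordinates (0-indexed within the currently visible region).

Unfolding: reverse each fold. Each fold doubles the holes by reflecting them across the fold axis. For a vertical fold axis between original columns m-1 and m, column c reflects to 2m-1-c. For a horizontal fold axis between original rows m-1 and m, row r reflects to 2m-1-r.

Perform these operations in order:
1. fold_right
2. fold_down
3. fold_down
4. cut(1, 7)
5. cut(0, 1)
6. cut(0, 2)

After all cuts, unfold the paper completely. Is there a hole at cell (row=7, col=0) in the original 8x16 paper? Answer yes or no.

Op 1 fold_right: fold axis v@8; visible region now rows[0,8) x cols[8,16) = 8x8
Op 2 fold_down: fold axis h@4; visible region now rows[4,8) x cols[8,16) = 4x8
Op 3 fold_down: fold axis h@6; visible region now rows[6,8) x cols[8,16) = 2x8
Op 4 cut(1, 7): punch at orig (7,15); cuts so far [(7, 15)]; region rows[6,8) x cols[8,16) = 2x8
Op 5 cut(0, 1): punch at orig (6,9); cuts so far [(6, 9), (7, 15)]; region rows[6,8) x cols[8,16) = 2x8
Op 6 cut(0, 2): punch at orig (6,10); cuts so far [(6, 9), (6, 10), (7, 15)]; region rows[6,8) x cols[8,16) = 2x8
Unfold 1 (reflect across h@6): 6 holes -> [(4, 15), (5, 9), (5, 10), (6, 9), (6, 10), (7, 15)]
Unfold 2 (reflect across h@4): 12 holes -> [(0, 15), (1, 9), (1, 10), (2, 9), (2, 10), (3, 15), (4, 15), (5, 9), (5, 10), (6, 9), (6, 10), (7, 15)]
Unfold 3 (reflect across v@8): 24 holes -> [(0, 0), (0, 15), (1, 5), (1, 6), (1, 9), (1, 10), (2, 5), (2, 6), (2, 9), (2, 10), (3, 0), (3, 15), (4, 0), (4, 15), (5, 5), (5, 6), (5, 9), (5, 10), (6, 5), (6, 6), (6, 9), (6, 10), (7, 0), (7, 15)]
Holes: [(0, 0), (0, 15), (1, 5), (1, 6), (1, 9), (1, 10), (2, 5), (2, 6), (2, 9), (2, 10), (3, 0), (3, 15), (4, 0), (4, 15), (5, 5), (5, 6), (5, 9), (5, 10), (6, 5), (6, 6), (6, 9), (6, 10), (7, 0), (7, 15)]

Answer: yes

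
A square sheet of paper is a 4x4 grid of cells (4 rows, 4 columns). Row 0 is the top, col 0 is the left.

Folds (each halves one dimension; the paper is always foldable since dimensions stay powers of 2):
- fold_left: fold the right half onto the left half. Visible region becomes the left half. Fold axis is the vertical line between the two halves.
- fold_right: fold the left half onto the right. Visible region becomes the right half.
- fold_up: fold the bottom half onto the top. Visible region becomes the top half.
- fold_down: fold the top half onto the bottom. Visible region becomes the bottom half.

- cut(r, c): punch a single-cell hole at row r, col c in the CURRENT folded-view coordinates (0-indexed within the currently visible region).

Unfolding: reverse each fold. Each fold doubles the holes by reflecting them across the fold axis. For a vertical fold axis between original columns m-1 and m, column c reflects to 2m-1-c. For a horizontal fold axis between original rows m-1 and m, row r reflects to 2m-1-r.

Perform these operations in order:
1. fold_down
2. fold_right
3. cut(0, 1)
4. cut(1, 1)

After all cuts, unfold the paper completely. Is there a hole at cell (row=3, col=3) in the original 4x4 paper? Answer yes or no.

Answer: yes

Derivation:
Op 1 fold_down: fold axis h@2; visible region now rows[2,4) x cols[0,4) = 2x4
Op 2 fold_right: fold axis v@2; visible region now rows[2,4) x cols[2,4) = 2x2
Op 3 cut(0, 1): punch at orig (2,3); cuts so far [(2, 3)]; region rows[2,4) x cols[2,4) = 2x2
Op 4 cut(1, 1): punch at orig (3,3); cuts so far [(2, 3), (3, 3)]; region rows[2,4) x cols[2,4) = 2x2
Unfold 1 (reflect across v@2): 4 holes -> [(2, 0), (2, 3), (3, 0), (3, 3)]
Unfold 2 (reflect across h@2): 8 holes -> [(0, 0), (0, 3), (1, 0), (1, 3), (2, 0), (2, 3), (3, 0), (3, 3)]
Holes: [(0, 0), (0, 3), (1, 0), (1, 3), (2, 0), (2, 3), (3, 0), (3, 3)]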